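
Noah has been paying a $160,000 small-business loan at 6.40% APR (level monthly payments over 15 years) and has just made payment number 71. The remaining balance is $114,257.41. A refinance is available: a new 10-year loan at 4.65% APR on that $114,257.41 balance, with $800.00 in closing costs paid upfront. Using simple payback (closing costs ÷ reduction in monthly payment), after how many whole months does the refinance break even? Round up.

Current payment = 160,000 × 6.4%/12 / (1 − (1+0.0053333)^−180) = $1,384.99.
Refinanced payment = 114,257.41 × 0.0038750 / (1 − (1+0.0038750)^−120) = $1,192.42.
Monthly savings = $1,384.99 − $1,192.42 = $192.57.
Break-even = $800.00 / $192.57 = 4.15 → 5 months.

5 months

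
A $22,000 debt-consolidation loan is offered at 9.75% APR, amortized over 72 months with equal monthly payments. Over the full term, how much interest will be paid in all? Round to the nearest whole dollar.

$7,146

At 9.75% the monthly rate is 0.0081250, so the payment is 22,000 × 0.0081250 / (1 − 1.0081250^−72) = $404.80.
Total paid = 72 × $404.80 = $29,145.60; interest = $29,145.60 − $22,000 = $7,145.60.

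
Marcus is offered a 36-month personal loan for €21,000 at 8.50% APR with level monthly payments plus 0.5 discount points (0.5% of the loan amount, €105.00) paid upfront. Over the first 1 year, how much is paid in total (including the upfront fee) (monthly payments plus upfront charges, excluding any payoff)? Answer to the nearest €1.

At 8.50% the monthly rate is 0.0070833, so the payment is 21,000 × 0.0070833 / (1 − 1.0070833^−36) = €662.92.
Total outlay = 12 × €662.92 + €105.00 = €8,060.04.

€8,060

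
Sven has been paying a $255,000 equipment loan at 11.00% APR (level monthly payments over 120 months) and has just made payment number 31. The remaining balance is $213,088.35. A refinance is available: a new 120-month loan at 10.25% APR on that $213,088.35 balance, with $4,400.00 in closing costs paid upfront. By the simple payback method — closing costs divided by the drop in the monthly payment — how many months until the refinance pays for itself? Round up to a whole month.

7 months

Current payment = 255,000 × 11%/12 / (1 − (1+0.0091667)^−120) = $3,512.63.
Refinanced payment = 213,088.35 × 0.0085417 / (1 − (1+0.0085417)^−120) = $2,845.56.
Monthly savings = $3,512.63 − $2,845.56 = $667.07.
Break-even = $4,400.00 / $667.07 = 6.60 → 7 months.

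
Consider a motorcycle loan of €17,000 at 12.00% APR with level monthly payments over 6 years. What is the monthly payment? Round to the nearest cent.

€332.35

Monthly rate = 12%/12 = 0.0100000; payment = 17,000 × 0.0100000 / (1 − (1+0.0100000)^−72) = €332.35.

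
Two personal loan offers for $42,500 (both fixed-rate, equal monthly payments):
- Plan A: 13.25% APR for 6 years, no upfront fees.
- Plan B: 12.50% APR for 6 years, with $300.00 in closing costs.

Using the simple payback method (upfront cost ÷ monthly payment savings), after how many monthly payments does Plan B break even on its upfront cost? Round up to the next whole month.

Plan A: monthly rate = 13.25%/12 = 0.0110417; payment = 42,500 × 0.0110417 / (1 − (1+0.0110417)^−72) = $858.77.
Plan B: at 12.50% the monthly rate is 0.0104167, so the payment is 42,500 × 0.0104167 / (1 − 1.0104167^−72) = $841.98.
Monthly savings = $858.77 − $841.98 = $16.79.
Break-even = $300.00 / $16.79 = 17.87 → 18 months.

18 months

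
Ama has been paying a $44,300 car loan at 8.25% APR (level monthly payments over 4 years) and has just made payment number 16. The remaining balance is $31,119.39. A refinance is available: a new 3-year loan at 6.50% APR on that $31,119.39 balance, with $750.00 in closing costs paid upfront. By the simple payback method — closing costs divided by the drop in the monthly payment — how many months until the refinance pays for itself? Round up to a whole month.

Current payment = 44,300 × 8.25%/12 / (1 − (1+0.0068750)^−48) = $1,086.70.
Refinanced payment = 31,119.39 × 0.0054167 / (1 − (1+0.0054167)^−36) = $953.78.
Monthly savings = $1,086.70 − $953.78 = $132.92.
Break-even = $750.00 / $132.92 = 5.64 → 6 months.

6 months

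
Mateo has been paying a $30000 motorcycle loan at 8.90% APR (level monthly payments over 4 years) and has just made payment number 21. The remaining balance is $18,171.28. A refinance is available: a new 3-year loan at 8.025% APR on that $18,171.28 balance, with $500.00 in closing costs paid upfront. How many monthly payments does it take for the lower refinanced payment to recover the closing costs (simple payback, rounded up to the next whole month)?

3 months

Current payment = 30,000 × 8.9%/12 / (1 − (1+0.0074167)^−48) = $745.13.
Refinanced payment = 18,171.28 × 0.0066875 / (1 − (1+0.0066875)^−36) = $569.63.
Monthly savings = $745.13 − $569.63 = $175.50.
Break-even = $500.00 / $175.50 = 2.85 → 3 months.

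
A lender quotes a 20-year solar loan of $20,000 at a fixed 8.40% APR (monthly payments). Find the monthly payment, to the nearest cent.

$172.30

At 8.40% the monthly rate is 0.0070000, so the payment is 20,000 × 0.0070000 / (1 − 1.0070000^−240) = $172.30.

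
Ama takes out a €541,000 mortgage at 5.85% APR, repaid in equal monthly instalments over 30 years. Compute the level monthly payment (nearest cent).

€3,191.58

Monthly rate = 5.85%/12 = 0.0048750; payment = 541,000 × 0.0048750 / (1 − (1+0.0048750)^−360) = €3,191.58.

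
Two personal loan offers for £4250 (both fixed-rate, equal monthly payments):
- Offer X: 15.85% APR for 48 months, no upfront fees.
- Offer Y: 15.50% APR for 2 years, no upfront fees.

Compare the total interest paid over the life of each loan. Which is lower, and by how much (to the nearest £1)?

Offer X: monthly rate = 15.85%/12 = 0.0132083; payment = 4,250 × 0.0132083 / (1 − (1+0.0132083)^−48) = £120.12.
Total interest on Offer X = 48 × £120.12 − £4,250 = £1,515.76.
Offer Y: at 15.50% the monthly rate is 0.0129167, so the payment is 4,250 × 0.0129167 / (1 − 1.0129167^−24) = £207.08.
Total interest on Offer Y = 24 × £207.08 − £4,250 = £719.92.
Offer Y is lower by £795.84.

Offer Y by £796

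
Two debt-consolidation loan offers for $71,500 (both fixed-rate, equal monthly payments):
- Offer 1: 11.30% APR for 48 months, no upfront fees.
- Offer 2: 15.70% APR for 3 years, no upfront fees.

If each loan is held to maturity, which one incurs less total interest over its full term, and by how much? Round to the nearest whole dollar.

Offer 1: monthly rate = 11.3%/12 = 0.0094167; payment = 71,500 × 0.0094167 / (1 − (1+0.0094167)^−48) = $1,858.39.
Total interest on Offer 1 = 48 × $1,858.39 − $71,500 = $17,702.72.
Offer 2: monthly rate = 15.7%/12 = 0.0130833; payment = 71,500 × 0.0130833 / (1 − (1+0.0130833)^−36) = $2,503.15.
Total interest on Offer 2 = 36 × $2,503.15 − $71,500 = $18,613.40.
Offer 1 is lower by $910.68.

Offer 1 by $911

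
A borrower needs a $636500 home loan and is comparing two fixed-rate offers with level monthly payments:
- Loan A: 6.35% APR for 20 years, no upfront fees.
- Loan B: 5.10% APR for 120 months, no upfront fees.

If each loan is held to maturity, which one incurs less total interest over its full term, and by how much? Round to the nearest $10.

Loan A: monthly rate = 6.35%/12 = 0.0052917; payment = 636,500 × 0.0052917 / (1 − (1+0.0052917)^−240) = $4,689.53.
Total interest on Loan A = 240 × $4,689.53 − $636,500 = $488,987.20.
Loan B: monthly rate = 5.1%/12 = 0.0042500; payment = 636,500 × 0.0042500 / (1 − (1+0.0042500)^−120) = $6,782.22.
Total interest on Loan B = 120 × $6,782.22 − $636,500 = $177,366.40.
Loan B is lower by $311,620.80.

Loan B by $311,620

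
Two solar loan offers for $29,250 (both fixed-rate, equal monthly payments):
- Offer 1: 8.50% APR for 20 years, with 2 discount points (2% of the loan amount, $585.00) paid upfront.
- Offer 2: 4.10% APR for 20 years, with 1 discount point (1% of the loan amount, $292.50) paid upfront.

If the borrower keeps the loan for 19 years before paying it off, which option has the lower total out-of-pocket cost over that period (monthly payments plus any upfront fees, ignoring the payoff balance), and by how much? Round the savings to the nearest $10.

Offer 1: at 8.50% the monthly rate is 0.0070833, so the payment is 29,250 × 0.0070833 / (1 − 1.0070833^−240) = $253.84.
Offer 2: monthly rate = 4.1%/12 = 0.0034167; payment = 29,250 × 0.0034167 / (1 − (1+0.0034167)^−240) = $178.79.
Over 228 months: Offer 1 costs 228 × $253.84 + $585.00 = $58,460.52; Offer 2 costs 228 × $178.79 + $292.50 = $41,056.62.
Offer 2 is cheaper by $58,460.52 − $41,056.62 = $17,403.90.

Offer 2 by $17,400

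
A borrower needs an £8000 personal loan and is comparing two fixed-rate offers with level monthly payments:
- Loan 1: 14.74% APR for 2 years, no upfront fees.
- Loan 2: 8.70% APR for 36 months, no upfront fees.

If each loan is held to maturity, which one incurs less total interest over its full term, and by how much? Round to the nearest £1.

Loan 1: at 14.74% the monthly rate is 0.0122833, so the payment is 8,000 × 0.0122833 / (1 − 1.0122833^−24) = £386.91.
Total interest on Loan 1 = 24 × £386.91 − £8,000 = £1,285.84.
Loan 2: monthly rate = 8.7%/12 = 0.0072500; payment = 8,000 × 0.0072500 / (1 − (1+0.0072500)^−36) = £253.28.
Total interest on Loan 2 = 36 × £253.28 − £8,000 = £1,118.08.
Loan 2 is lower by £167.76.

Loan 2 by £168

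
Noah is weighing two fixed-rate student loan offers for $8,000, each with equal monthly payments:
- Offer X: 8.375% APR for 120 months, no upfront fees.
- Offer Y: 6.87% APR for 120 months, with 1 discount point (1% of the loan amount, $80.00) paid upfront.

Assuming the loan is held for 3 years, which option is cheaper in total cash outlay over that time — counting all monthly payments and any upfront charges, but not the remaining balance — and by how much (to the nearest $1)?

Offer X: at 8.375% the monthly rate is 0.0069792, so the payment is 8,000 × 0.0069792 / (1 − 1.0069792^−120) = $98.65.
Offer Y: at 6.87% the monthly rate is 0.0057250, so the payment is 8,000 × 0.0057250 / (1 − 1.0057250^−120) = $92.35.
Over 36 months: Offer X costs 36 × $98.65 = $3,551.40; Offer Y costs 36 × $92.35 + $80.00 = $3,404.60.
Offer Y is cheaper by $3,551.40 − $3,404.60 = $146.80.

Offer Y by $147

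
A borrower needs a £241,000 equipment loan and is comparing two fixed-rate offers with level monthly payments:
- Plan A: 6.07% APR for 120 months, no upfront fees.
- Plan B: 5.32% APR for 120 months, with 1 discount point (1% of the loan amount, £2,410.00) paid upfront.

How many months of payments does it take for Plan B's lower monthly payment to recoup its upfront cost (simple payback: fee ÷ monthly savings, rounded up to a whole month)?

Plan A: monthly rate = 6.07%/12 = 0.0050583; payment = 241,000 × 0.0050583 / (1 − (1+0.0050583)^−120) = £2,684.07.
Plan B: monthly rate = 5.32%/12 = 0.0044333; payment = 241,000 × 0.0044333 / (1 − (1+0.0044333)^−120) = £2,594.04.
Monthly savings = £2,684.07 − £2,594.04 = £90.03.
Break-even = £2,410.00 / £90.03 = 26.77 → 27 months.

27 months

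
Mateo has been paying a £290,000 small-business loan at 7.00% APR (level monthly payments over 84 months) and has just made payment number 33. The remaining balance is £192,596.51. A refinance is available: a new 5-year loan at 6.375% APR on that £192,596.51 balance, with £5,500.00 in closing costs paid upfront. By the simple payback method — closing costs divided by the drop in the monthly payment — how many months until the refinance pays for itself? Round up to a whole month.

9 months

Current payment = 290,000 × 7%/12 / (1 − (1+0.0058333)^−84) = £4,376.88.
Refinanced payment = 192,596.51 × 0.0053125 / (1 − (1+0.0053125)^−60) = £3,757.11.
Monthly savings = £4,376.88 − £3,757.11 = £619.77.
Break-even = £5,500.00 / £619.77 = 8.87 → 9 months.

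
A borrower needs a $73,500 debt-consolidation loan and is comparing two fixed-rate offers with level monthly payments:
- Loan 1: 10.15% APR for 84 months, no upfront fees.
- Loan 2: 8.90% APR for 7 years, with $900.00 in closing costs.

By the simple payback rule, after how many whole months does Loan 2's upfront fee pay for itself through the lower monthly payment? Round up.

20 months

Loan 1: at 10.15% the monthly rate is 0.0084583, so the payment is 73,500 × 0.0084583 / (1 − 1.0084583^−84) = $1,225.89.
Loan 2: monthly rate = 8.9%/12 = 0.0074167; payment = 73,500 × 0.0074167 / (1 − (1+0.0074167)^−84) = $1,178.82.
Monthly savings = $1,225.89 − $1,178.82 = $47.07.
Break-even = $900.00 / $47.07 = 19.12 → 20 months.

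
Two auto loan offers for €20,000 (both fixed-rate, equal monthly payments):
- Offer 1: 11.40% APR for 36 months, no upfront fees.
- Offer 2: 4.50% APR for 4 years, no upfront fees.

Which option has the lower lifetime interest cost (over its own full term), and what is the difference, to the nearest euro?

Offer 2 by €1,817

Offer 1: at 11.40% the monthly rate is 0.0095000, so the payment is 20,000 × 0.0095000 / (1 − 1.0095000^−36) = €658.57.
Total interest on Offer 1 = 36 × €658.57 − €20,000 = €3,708.52.
Offer 2: monthly rate = 4.5%/12 = 0.0037500; payment = 20,000 × 0.0037500 / (1 − (1+0.0037500)^−48) = €456.07.
Total interest on Offer 2 = 48 × €456.07 − €20,000 = €1,891.36.
Offer 2 is lower by €1,817.16.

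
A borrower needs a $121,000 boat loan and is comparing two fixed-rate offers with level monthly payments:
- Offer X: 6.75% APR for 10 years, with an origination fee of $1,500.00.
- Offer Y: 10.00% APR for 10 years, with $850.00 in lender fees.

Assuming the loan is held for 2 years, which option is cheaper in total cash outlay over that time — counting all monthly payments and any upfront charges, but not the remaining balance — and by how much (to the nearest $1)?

Offer X by $4,382

Offer X: at 6.75% the monthly rate is 0.0056250, so the payment is 121,000 × 0.0056250 / (1 − 1.0056250^−120) = $1,389.37.
Offer Y: at 10.00% the monthly rate is 0.0083333, so the payment is 121,000 × 0.0083333 / (1 − 1.0083333^−120) = $1,599.02.
Over 24 months: Offer X costs 24 × $1,389.37 + $1,500.00 = $34,844.88; Offer Y costs 24 × $1,599.02 + $850.00 = $39,226.48.
Offer X is cheaper by $39,226.48 − $34,844.88 = $4,381.60.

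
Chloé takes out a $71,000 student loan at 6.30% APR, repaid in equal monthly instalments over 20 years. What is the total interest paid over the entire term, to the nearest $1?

$54,047

Monthly rate = 6.3%/12 = 0.0052500; payment = 71,000 × 0.0052500 / (1 − (1+0.0052500)^−240) = $521.03.
Total paid = 240 × $521.03 = $125,047.20; interest = $125,047.20 − $71,000 = $54,047.20.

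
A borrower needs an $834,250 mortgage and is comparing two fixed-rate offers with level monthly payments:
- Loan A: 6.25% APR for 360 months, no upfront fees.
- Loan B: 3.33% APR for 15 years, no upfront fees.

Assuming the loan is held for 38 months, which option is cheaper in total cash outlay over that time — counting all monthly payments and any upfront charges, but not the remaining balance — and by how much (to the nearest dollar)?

Loan A: at 6.25% the monthly rate is 0.0052083, so the payment is 834,250 × 0.0052083 / (1 − 1.0052083^−360) = $5,136.62.
Loan B: at 3.33% the monthly rate is 0.0027750, so the payment is 834,250 × 0.0027750 / (1 − 1.0027750^−180) = $5,894.51.
Over 38 months: Loan A costs 38 × $5,136.62 = $195,191.56; Loan B costs 38 × $5,894.51 = $223,991.38.
Loan A is cheaper by $223,991.38 − $195,191.56 = $28,799.82.

Loan A by $28,800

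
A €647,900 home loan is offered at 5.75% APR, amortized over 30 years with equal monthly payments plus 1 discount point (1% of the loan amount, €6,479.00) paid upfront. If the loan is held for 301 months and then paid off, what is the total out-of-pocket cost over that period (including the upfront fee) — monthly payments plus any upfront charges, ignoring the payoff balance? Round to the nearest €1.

€1,144,551

At 5.75% the monthly rate is 0.0047917, so the payment is 647,900 × 0.0047917 / (1 − 1.0047917^−360) = €3,780.97.
Total outlay = 301 × €3,780.97 + €6,479.00 = €1,144,550.97.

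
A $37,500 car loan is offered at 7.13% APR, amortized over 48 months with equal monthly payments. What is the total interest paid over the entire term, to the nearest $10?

$5,710

At 7.13% the monthly rate is 0.0059417, so the payment is 37,500 × 0.0059417 / (1 − 1.0059417^−48) = $900.25.
Total paid = 48 × $900.25 = $43,212.00; interest = $43,212.00 − $37,500 = $5,712.00.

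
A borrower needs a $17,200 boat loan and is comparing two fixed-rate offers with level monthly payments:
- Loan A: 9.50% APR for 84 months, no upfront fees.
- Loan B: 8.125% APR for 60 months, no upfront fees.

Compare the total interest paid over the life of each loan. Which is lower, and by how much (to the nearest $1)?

Loan A: at 9.50% the monthly rate is 0.0079167, so the payment is 17,200 × 0.0079167 / (1 − 1.0079167^−84) = $281.12.
Total interest on Loan A = 84 × $281.12 − $17,200 = $6,414.08.
Loan B: at 8.125% the monthly rate is 0.0067708, so the payment is 17,200 × 0.0067708 / (1 − 1.0067708^−60) = $349.78.
Total interest on Loan B = 60 × $349.78 − $17,200 = $3,786.80.
Loan B is lower by $2,627.28.

Loan B by $2,627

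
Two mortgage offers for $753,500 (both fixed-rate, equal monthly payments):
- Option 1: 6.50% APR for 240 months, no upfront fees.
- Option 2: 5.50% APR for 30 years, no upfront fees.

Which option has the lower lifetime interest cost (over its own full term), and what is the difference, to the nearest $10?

Option 1 by $191,890

Option 1: at 6.50% the monthly rate is 0.0054167, so the payment is 753,500 × 0.0054167 / (1 − 1.0054167^−240) = $5,617.89.
Total interest on Option 1 = 240 × $5,617.89 − $753,500 = $594,793.60.
Option 2: monthly rate = 5.5%/12 = 0.0045833; payment = 753,500 × 0.0045833 / (1 − (1+0.0045833)^−360) = $4,278.29.
Total interest on Option 2 = 360 × $4,278.29 − $753,500 = $786,684.40.
Option 1 is lower by $191,890.80.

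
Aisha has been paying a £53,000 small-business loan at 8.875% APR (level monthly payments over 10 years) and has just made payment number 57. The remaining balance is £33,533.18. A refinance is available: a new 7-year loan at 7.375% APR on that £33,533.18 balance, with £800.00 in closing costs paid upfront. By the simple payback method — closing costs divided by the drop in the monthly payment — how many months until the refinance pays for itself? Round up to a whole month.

6 months

Current payment = 53,000 × 8.875%/12 / (1 − (1+0.0073958)^−120) = £667.80.
Refinanced payment = 33,533.18 × 0.0061458 / (1 − (1+0.0061458)^−84) = £512.27.
Monthly savings = £667.80 − £512.27 = £155.53.
Break-even = £800.00 / £155.53 = 5.14 → 6 months.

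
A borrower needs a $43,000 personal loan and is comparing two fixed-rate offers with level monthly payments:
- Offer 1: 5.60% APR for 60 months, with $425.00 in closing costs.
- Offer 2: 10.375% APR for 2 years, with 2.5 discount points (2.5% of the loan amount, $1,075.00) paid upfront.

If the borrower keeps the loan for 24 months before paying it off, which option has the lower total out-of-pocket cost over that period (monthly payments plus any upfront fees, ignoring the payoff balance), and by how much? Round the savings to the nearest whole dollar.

Offer 1: at 5.60% the monthly rate is 0.0046667, so the payment is 43,000 × 0.0046667 / (1 − 1.0046667^−60) = $823.34.
Offer 2: at 10.375% the monthly rate is 0.0086458, so the payment is 43,000 × 0.0086458 / (1 − 1.0086458^−24) = $1,991.68.
Over 24 months: Offer 1 costs 24 × $823.34 + $425.00 = $20,185.16; Offer 2 costs 24 × $1,991.68 + $1,075.00 = $48,875.32.
Offer 1 is cheaper by $48,875.32 − $20,185.16 = $28,690.16.

Offer 1 by $28,690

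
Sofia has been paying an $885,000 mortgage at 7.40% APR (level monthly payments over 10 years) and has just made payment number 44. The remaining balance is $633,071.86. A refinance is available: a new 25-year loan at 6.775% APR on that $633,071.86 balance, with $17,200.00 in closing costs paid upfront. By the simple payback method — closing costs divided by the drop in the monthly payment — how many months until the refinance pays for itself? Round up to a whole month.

Current payment = 885,000 × 7.4%/12 / (1 − (1+0.0061667)^−120) = $10,458.97.
Refinanced payment = 633,071.86 × 0.0056458 / (1 − (1+0.0056458)^−300) = $4,383.97.
Monthly savings = $10,458.97 − $4,383.97 = $6,075.00.
Break-even = $17,200.00 / $6,075.00 = 2.83 → 3 months.

3 months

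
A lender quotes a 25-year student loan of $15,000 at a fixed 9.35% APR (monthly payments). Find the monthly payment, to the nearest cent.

$129.49

Monthly rate = 9.35%/12 = 0.0077917; payment = 15,000 × 0.0077917 / (1 − (1+0.0077917)^−300) = $129.49.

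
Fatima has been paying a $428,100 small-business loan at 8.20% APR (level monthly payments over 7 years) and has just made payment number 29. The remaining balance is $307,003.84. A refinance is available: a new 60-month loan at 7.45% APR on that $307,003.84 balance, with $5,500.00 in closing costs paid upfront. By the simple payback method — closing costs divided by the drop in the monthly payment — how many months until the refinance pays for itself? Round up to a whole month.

10 months

Current payment = 428,100 × 8.2%/12 / (1 − (1+0.0068333)^−84) = $6,715.20.
Refinanced payment = 307,003.84 × 0.0062083 / (1 − (1+0.0062083)^−60) = $6,144.44.
Monthly savings = $6,715.20 − $6,144.44 = $570.76.
Break-even = $5,500.00 / $570.76 = 9.64 → 10 months.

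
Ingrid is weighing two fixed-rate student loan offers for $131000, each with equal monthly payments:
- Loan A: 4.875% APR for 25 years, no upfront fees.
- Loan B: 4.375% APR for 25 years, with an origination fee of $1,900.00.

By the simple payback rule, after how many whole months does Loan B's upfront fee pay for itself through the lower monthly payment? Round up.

51 months

Loan A: monthly rate = 4.875%/12 = 0.0040625; payment = 131,000 × 0.0040625 / (1 − (1+0.0040625)^−300) = $756.30.
Loan B: at 4.375% the monthly rate is 0.0036458, so the payment is 131,000 × 0.0036458 / (1 − 1.0036458^−300) = $718.88.
Monthly savings = $756.30 − $718.88 = $37.42.
Break-even = $1,900.00 / $37.42 = 50.77 → 51 months.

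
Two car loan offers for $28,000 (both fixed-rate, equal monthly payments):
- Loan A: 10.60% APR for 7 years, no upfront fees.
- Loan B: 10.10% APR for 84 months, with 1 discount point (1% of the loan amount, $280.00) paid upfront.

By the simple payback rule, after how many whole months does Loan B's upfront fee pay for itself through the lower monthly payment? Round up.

Loan A: monthly rate = 10.6%/12 = 0.0088333; payment = 28,000 × 0.0088333 / (1 − (1+0.0088333)^−84) = $473.56.
Loan B: monthly rate = 10.1%/12 = 0.0084167; payment = 28,000 × 0.0084167 / (1 − (1+0.0084167)^−84) = $466.28.
Monthly savings = $473.56 − $466.28 = $7.28.
Break-even = $280.00 / $7.28 = 38.46 → 39 months.

39 months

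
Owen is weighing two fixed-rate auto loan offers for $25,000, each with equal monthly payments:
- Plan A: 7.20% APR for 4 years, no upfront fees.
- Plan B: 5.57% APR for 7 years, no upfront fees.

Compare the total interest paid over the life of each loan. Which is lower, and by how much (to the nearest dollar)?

Plan A by $1,400

Plan A: monthly rate = 7.2%/12 = 0.0060000; payment = 25,000 × 0.0060000 / (1 − (1+0.0060000)^−48) = $600.98.
Total interest on Plan A = 48 × $600.98 − $25,000 = $3,847.04.
Plan B: at 5.57% the monthly rate is 0.0046417, so the payment is 25,000 × 0.0046417 / (1 − 1.0046417^−84) = $360.08.
Total interest on Plan B = 84 × $360.08 − $25,000 = $5,246.72.
Plan A is lower by $1,399.68.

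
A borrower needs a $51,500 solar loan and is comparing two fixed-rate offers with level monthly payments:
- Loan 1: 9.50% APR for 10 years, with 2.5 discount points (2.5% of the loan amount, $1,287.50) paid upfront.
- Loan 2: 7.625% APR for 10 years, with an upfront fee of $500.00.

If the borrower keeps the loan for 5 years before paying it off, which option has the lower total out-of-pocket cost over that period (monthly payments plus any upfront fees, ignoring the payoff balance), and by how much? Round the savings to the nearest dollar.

Loan 1: at 9.50% the monthly rate is 0.0079167, so the payment is 51,500 × 0.0079167 / (1 − 1.0079167^−120) = $666.40.
Loan 2: monthly rate = 7.625%/12 = 0.0063542; payment = 51,500 × 0.0063542 / (1 − (1+0.0063542)^−120) = $614.68.
Over 60 months: Loan 1 costs 60 × $666.40 + $1,287.50 = $41,271.50; Loan 2 costs 60 × $614.68 + $500.00 = $37,380.80.
Loan 2 is cheaper by $41,271.50 − $37,380.80 = $3,890.70.

Loan 2 by $3,891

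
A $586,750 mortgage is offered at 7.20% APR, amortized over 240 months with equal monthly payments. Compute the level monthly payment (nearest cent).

$4,619.77

Monthly rate = 7.2%/12 = 0.0060000; payment = 586,750 × 0.0060000 / (1 − (1+0.0060000)^−240) = $4,619.77.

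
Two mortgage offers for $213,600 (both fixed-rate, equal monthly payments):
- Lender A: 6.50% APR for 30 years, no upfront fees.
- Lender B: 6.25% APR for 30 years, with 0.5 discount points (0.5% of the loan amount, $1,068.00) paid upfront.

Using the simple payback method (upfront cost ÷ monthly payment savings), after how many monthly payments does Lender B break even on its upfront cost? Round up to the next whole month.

31 months

Lender A: at 6.50% the monthly rate is 0.0054167, so the payment is 213,600 × 0.0054167 / (1 − 1.0054167^−360) = $1,350.10.
Lender B: monthly rate = 6.25%/12 = 0.0052083; payment = 213,600 × 0.0052083 / (1 − (1+0.0052083)^−360) = $1,315.17.
Monthly savings = $1,350.10 − $1,315.17 = $34.93.
Break-even = $1,068.00 / $34.93 = 30.58 → 31 months.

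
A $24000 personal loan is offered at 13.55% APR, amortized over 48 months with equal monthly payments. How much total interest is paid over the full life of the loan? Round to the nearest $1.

$7,221

At 13.55% the monthly rate is 0.0112917, so the payment is 24,000 × 0.0112917 / (1 − 1.0112917^−48) = $650.43.
Total paid = 48 × $650.43 = $31,220.64; interest = $31,220.64 − $24,000 = $7,220.64.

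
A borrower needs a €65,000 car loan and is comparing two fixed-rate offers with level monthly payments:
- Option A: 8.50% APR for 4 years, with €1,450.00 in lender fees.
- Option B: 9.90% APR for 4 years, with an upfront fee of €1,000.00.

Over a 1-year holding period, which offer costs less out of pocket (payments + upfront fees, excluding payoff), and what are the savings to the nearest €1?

Option A by €70

Option A: at 8.50% the monthly rate is 0.0070833, so the payment is 65,000 × 0.0070833 / (1 − 1.0070833^−48) = €1,602.14.
Option B: at 9.90% the monthly rate is 0.0082500, so the payment is 65,000 × 0.0082500 / (1 − 1.0082500^−48) = €1,645.45.
Over 12 months: Option A costs 12 × €1,602.14 + €1,450.00 = €20,675.68; Option B costs 12 × €1,645.45 + €1,000.00 = €20,745.40.
Option A is cheaper by €20,745.40 − €20,675.68 = €69.72.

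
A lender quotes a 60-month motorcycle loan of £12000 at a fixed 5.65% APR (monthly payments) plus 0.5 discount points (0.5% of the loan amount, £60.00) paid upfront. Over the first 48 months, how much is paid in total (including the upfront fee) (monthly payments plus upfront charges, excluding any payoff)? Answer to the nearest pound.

£11,102

Monthly rate = 5.65%/12 = 0.0047083; payment = 12,000 × 0.0047083 / (1 − (1+0.0047083)^−60) = £230.05.
Total outlay = 48 × £230.05 + £60.00 = £11,102.40.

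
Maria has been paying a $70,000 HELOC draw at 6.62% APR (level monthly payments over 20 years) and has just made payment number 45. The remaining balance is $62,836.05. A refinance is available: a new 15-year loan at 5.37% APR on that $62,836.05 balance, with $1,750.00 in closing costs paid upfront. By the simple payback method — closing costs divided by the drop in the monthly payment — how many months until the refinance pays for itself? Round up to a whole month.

Current payment = 70,000 × 6.62%/12 / (1 − (1+0.0055167)^−240) = $526.86.
Refinanced payment = 62,836.05 × 0.0044750 / (1 − (1+0.0044750)^−180) = $509.10.
Monthly savings = $526.86 − $509.10 = $17.76.
Break-even = $1,750.00 / $17.76 = 98.54 → 99 months.

99 months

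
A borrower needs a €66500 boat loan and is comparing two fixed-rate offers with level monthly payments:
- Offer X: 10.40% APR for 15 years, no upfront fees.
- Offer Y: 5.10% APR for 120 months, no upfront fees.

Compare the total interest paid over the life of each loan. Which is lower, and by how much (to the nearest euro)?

Offer X: at 10.40% the monthly rate is 0.0086667, so the payment is 66,500 × 0.0086667 / (1 − 1.0086667^−180) = €730.97.
Total interest on Offer X = 180 × €730.97 − €66,500 = €65,074.60.
Offer Y: monthly rate = 5.1%/12 = 0.0042500; payment = 66,500 × 0.0042500 / (1 − (1+0.0042500)^−120) = €708.59.
Total interest on Offer Y = 120 × €708.59 − €66,500 = €18,530.80.
Offer Y is lower by €46,543.80.

Offer Y by €46,544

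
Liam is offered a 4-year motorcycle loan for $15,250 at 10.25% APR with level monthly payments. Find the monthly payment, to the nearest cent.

$388.61

Monthly rate = 10.25%/12 = 0.0085417; payment = 15,250 × 0.0085417 / (1 − (1+0.0085417)^−48) = $388.61.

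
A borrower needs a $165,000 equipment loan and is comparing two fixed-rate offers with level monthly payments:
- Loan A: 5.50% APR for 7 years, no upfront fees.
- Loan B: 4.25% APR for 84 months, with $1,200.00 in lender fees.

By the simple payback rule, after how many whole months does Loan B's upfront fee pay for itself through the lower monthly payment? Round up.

Loan A: at 5.50% the monthly rate is 0.0045833, so the payment is 165,000 × 0.0045833 / (1 − 1.0045833^−84) = $2,371.06.
Loan B: at 4.25% the monthly rate is 0.0035417, so the payment is 165,000 × 0.0035417 / (1 − 1.0035417^−84) = $2,274.39.
Monthly savings = $2,371.06 − $2,274.39 = $96.67.
Break-even = $1,200.00 / $96.67 = 12.41 → 13 months.

13 months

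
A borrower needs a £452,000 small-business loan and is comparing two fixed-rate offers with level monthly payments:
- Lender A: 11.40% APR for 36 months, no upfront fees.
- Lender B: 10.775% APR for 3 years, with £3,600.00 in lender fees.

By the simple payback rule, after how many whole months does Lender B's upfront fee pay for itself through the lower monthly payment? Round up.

27 months

Lender A: monthly rate = 11.4%/12 = 0.0095000; payment = 452,000 × 0.0095000 / (1 − (1+0.0095000)^−36) = £14,883.67.
Lender B: monthly rate = 10.775%/12 = 0.0089792; payment = 452,000 × 0.0089792 / (1 − (1+0.0089792)^−36) = £14,749.79.
Monthly savings = £14,883.67 − £14,749.79 = £133.88.
Break-even = £3,600.00 / £133.88 = 26.89 → 27 months.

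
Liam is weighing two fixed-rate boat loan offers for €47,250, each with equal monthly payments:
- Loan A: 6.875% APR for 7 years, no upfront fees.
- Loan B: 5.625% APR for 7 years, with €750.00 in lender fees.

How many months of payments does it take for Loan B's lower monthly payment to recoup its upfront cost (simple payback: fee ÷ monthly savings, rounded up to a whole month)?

Loan A: at 6.875% the monthly rate is 0.0057292, so the payment is 47,250 × 0.0057292 / (1 − 1.0057292^−84) = €710.25.
Loan B: monthly rate = 5.625%/12 = 0.0046875; payment = 47,250 × 0.0046875 / (1 − (1+0.0046875)^−84) = €681.79.
Monthly savings = €710.25 − €681.79 = €28.46.
Break-even = €750.00 / €28.46 = 26.35 → 27 months.

27 months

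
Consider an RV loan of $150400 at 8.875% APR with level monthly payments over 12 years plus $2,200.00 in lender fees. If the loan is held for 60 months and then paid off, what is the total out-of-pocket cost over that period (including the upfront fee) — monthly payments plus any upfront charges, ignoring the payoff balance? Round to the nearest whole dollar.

Monthly rate = 8.875%/12 = 0.0073958; payment = 150,400 × 0.0073958 / (1 − (1+0.0073958)^−144) = $1,701.03.
Total outlay = 60 × $1,701.03 + $2,200.00 = $104,261.80.

$104,262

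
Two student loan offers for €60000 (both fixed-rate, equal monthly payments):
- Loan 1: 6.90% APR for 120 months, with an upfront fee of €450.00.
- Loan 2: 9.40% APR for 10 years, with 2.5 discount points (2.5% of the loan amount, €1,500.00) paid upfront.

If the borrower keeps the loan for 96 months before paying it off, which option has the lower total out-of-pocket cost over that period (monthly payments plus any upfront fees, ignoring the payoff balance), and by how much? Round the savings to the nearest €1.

Loan 1: at 6.90% the monthly rate is 0.0057500, so the payment is 60,000 × 0.0057500 / (1 − 1.0057500^−120) = €693.56.
Loan 2: at 9.40% the monthly rate is 0.0078333, so the payment is 60,000 × 0.0078333 / (1 − 1.0078333^−120) = €773.10.
Over 96 months: Loan 1 costs 96 × €693.56 + €450.00 = €67,031.76; Loan 2 costs 96 × €773.10 + €1,500.00 = €75,717.60.
Loan 1 is cheaper by €75,717.60 − €67,031.76 = €8,685.84.

Loan 1 by €8,686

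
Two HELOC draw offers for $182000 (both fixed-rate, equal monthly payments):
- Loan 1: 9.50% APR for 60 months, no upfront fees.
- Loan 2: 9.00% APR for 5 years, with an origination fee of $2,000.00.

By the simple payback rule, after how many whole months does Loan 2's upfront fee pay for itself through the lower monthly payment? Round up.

46 months

Loan 1: at 9.50% the monthly rate is 0.0079167, so the payment is 182,000 × 0.0079167 / (1 − 1.0079167^−60) = $3,822.34.
Loan 2: at 9.00% the monthly rate is 0.0075000, so the payment is 182,000 × 0.0075000 / (1 − 1.0075000^−60) = $3,778.02.
Monthly savings = $3,822.34 − $3,778.02 = $44.32.
Break-even = $2,000.00 / $44.32 = 45.13 → 46 months.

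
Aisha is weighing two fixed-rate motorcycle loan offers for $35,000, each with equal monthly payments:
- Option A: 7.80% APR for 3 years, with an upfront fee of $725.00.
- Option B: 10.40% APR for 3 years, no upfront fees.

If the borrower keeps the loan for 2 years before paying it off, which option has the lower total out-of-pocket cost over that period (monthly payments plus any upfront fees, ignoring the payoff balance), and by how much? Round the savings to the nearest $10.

Option A: at 7.80% the monthly rate is 0.0065000, so the payment is 35,000 × 0.0065000 / (1 − 1.0065000^−36) = $1,093.55.
Option B: at 10.40% the monthly rate is 0.0086667, so the payment is 35,000 × 0.0086667 / (1 − 1.0086667^−36) = $1,135.94.
Over 24 months: Option A costs 24 × $1,093.55 + $725.00 = $26,970.20; Option B costs 24 × $1,135.94 = $27,262.56.
Option A is cheaper by $27,262.56 − $26,970.20 = $292.36.

Option A by $290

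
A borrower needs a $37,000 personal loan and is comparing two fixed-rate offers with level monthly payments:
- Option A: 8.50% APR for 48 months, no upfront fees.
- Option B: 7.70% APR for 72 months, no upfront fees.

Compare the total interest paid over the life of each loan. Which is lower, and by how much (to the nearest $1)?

Option A by $2,544

Option A: at 8.50% the monthly rate is 0.0070833, so the payment is 37,000 × 0.0070833 / (1 − 1.0070833^−48) = $911.99.
Total interest on Option A = 48 × $911.99 − $37,000 = $6,775.52.
Option B: at 7.70% the monthly rate is 0.0064167, so the payment is 37,000 × 0.0064167 / (1 − 1.0064167^−72) = $643.32.
Total interest on Option B = 72 × $643.32 − $37,000 = $9,319.04.
Option A is lower by $2,543.52.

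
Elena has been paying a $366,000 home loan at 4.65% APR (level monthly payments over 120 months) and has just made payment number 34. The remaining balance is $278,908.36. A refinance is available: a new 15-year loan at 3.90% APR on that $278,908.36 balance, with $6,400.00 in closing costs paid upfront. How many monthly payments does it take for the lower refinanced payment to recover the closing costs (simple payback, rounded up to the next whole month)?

Current payment = 366,000 × 4.65%/12 / (1 − (1+0.0038750)^−120) = $3,819.69.
Refinanced payment = 278,908.36 × 0.0032500 / (1 − (1+0.0032500)^−180) = $2,049.10.
Monthly savings = $3,819.69 − $2,049.10 = $1,770.59.
Break-even = $6,400.00 / $1,770.59 = 3.61 → 4 months.

4 months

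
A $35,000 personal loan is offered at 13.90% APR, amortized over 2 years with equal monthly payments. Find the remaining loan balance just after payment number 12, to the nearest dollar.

With monthly rate i = 13.9%/12 = 0.0115833, the balance after k of n payments is P · [(1+i)^n − (1+i)^k] / [(1+i)^n − 1].
(1+0.0115833)^24 = 1.31837807 and (1+0.0115833)^12 = 1.14820646, so the balance is 35,000 × (1.31837807 − 1.14820646) / (1.31837807 − 1) = $18,707.34.

$18,707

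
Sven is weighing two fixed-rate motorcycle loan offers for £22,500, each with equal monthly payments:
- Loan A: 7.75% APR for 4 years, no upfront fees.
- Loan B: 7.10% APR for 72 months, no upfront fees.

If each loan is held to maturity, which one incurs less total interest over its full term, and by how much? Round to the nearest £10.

Loan A by £1,460

Loan A: at 7.75% the monthly rate is 0.0064583, so the payment is 22,500 × 0.0064583 / (1 − 1.0064583^−48) = £546.65.
Total interest on Loan A = 48 × £546.65 − £22,500 = £3,739.20.
Loan B: at 7.10% the monthly rate is 0.0059167, so the payment is 22,500 × 0.0059167 / (1 − 1.0059167^−72) = £384.68.
Total interest on Loan B = 72 × £384.68 − £22,500 = £5,196.96.
Loan A is lower by £1,457.76.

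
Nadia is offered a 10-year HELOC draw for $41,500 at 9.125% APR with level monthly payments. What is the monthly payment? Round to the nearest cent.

$528.52

At 9.125% the monthly rate is 0.0076042, so the payment is 41,500 × 0.0076042 / (1 − 1.0076042^−120) = $528.52.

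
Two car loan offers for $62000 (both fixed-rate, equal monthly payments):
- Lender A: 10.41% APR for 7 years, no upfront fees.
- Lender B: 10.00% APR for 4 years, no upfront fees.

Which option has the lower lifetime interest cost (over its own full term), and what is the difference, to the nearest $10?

Lender B by $12,090

Lender A: at 10.41% the monthly rate is 0.0086750, so the payment is 62,000 × 0.0086750 / (1 − 1.0086750^−84) = $1,042.46.
Total interest on Lender A = 84 × $1,042.46 − $62,000 = $25,566.64.
Lender B: monthly rate = 10%/12 = 0.0083333; payment = 62,000 × 0.0083333 / (1 − (1+0.0083333)^−48) = $1,572.48.
Total interest on Lender B = 48 × $1,572.48 − $62,000 = $13,479.04.
Lender B is lower by $12,087.60.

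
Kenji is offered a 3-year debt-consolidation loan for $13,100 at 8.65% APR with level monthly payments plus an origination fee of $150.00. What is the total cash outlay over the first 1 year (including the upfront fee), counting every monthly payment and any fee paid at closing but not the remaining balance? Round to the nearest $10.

$5,120

Monthly rate = 8.65%/12 = 0.0072083; payment = 13,100 × 0.0072083 / (1 − (1+0.0072083)^−36) = $414.45.
Total outlay = 12 × $414.45 + $150.00 = $5,123.40.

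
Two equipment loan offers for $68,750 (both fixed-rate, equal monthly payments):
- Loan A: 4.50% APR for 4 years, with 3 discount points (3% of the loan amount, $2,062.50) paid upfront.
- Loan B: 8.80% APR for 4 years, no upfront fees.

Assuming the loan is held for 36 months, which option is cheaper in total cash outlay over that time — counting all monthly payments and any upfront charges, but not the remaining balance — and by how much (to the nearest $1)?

Loan A by $2,855

Loan A: at 4.50% the monthly rate is 0.0037500, so the payment is 68,750 × 0.0037500 / (1 − 1.0037500^−48) = $1,567.74.
Loan B: monthly rate = 8.8%/12 = 0.0073333; payment = 68,750 × 0.0073333 / (1 − (1+0.0073333)^−48) = $1,704.33.
Over 36 months: Loan A costs 36 × $1,567.74 + $2,062.50 = $58,501.14; Loan B costs 36 × $1,704.33 = $61,355.88.
Loan A is cheaper by $61,355.88 − $58,501.14 = $2,854.74.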